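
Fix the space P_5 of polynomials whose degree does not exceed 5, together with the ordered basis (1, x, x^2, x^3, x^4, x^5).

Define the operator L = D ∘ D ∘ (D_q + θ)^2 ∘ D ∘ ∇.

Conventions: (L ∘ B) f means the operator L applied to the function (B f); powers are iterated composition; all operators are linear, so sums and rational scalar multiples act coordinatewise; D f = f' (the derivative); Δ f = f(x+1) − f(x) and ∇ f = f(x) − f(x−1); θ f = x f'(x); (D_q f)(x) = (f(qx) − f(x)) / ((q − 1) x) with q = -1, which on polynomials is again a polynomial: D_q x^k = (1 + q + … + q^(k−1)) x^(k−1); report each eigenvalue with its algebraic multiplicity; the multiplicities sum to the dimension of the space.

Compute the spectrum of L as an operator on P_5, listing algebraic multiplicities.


image of 1: 0
image of x: 0
image of x^2: 0
image of x^3: 0
image of x^4: 96
image of x^5: 1080x - 40
the matrix is upper triangular; its diagonal is (0, 0, 0, 0, 0, 0)
for a triangular matrix the eigenvalues are the diagonal entries, with algebraic multiplicity their repetition count

λ = 0 (multiplicity 6)


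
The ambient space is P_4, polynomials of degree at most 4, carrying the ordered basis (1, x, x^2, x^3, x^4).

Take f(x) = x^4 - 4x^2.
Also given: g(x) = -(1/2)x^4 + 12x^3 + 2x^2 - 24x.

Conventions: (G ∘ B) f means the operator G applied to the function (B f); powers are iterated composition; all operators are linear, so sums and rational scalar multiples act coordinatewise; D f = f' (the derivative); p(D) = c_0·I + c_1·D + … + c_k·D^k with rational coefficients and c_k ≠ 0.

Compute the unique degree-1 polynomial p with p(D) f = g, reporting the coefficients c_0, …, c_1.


c_0 = -1/2, c_1 = 3

D^0 f = x^4 - 4x^2
D^1 f = 4x^3 - 8x
matching coefficients of g against c_0 f + c_1 Df + … from the top degree down determines the c_i
solution: c_0 = -1/2, c_1 = 3


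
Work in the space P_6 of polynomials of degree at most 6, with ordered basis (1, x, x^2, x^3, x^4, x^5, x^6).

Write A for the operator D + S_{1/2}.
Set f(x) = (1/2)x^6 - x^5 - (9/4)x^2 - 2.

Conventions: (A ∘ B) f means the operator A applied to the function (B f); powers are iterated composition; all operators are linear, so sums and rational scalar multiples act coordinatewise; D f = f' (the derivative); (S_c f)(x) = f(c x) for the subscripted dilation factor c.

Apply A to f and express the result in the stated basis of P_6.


D f = 3x^5 - 5x^4 - (9/2)x
S_{1/2} f = (1/128)x^6 - (1/32)x^5 - (9/16)x^2 - 2
(D + S_{1/2}) f = (1/128)x^6 + (95/32)x^5 - 5x^4 - (9/16)x^2 - (9/2)x - 2

the image equals g(x) = (1/128)x^6 + (95/32)x^5 - 5x^4 - (9/16)x^2 - (9/2)x - 2


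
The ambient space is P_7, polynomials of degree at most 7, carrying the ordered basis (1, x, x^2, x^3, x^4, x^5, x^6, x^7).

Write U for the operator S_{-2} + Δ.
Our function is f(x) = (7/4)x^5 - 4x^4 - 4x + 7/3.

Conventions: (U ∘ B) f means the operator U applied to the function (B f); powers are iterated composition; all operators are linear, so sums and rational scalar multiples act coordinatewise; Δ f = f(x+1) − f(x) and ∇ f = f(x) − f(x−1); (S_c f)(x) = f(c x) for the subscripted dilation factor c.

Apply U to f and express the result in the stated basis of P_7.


the result is g(x) = -56x^5 - (221/4)x^4 + (3/2)x^3 - (13/2)x^2 + (3/4)x - 47/12

S_{-2} f = -56x^5 - 64x^4 + 8x + 7/3
Δ f = (35/4)x^4 + (3/2)x^3 - (13/2)x^2 - (29/4)x - 25/4
(S_{-2} + Δ) f = -56x^5 - (221/4)x^4 + (3/2)x^3 - (13/2)x^2 + (3/4)x - 47/12


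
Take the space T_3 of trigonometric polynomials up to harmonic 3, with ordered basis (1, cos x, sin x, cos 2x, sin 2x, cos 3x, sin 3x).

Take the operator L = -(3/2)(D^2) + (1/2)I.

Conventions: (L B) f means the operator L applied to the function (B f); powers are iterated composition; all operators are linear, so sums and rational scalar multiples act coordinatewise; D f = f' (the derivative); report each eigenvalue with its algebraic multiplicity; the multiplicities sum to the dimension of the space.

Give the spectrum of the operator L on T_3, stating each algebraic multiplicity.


λ = 1/2 (multiplicity 1), λ = 2 (multiplicity 2), λ = 13/2 (multiplicity 2), λ = 14 (multiplicity 2)

image of 1: 1/2
image of cos x: 2cos x
image of sin x: 2sin x
image of cos 2x: (13/2)cos 2x
image of sin 2x: (13/2)sin 2x
image of cos 3x: 14cos 3x
image of sin 3x: 14sin 3x
the matrix is diagonal; its diagonal is (1/2, 2, 2, 13/2, 13/2, 14, 14)
for a triangular matrix the eigenvalues are the diagonal entries, with algebraic multiplicity their repetition count


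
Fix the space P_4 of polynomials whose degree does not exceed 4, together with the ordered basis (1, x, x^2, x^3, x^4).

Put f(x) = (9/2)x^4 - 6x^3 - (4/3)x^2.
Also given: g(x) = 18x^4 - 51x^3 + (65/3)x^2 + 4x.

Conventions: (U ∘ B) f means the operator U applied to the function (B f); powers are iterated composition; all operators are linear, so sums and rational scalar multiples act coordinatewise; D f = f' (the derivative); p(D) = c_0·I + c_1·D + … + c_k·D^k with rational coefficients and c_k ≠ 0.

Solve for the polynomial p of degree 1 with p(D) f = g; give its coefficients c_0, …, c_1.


D^0 f = (9/2)x^4 - 6x^3 - (4/3)x^2
D^1 f = 18x^3 - 18x^2 - (8/3)x
matching coefficients of g against c_0 f + c_1 Df + … from the top degree down determines the c_i
solution: c_0 = 4, c_1 = -3/2

c_0 = 4, c_1 = -3/2


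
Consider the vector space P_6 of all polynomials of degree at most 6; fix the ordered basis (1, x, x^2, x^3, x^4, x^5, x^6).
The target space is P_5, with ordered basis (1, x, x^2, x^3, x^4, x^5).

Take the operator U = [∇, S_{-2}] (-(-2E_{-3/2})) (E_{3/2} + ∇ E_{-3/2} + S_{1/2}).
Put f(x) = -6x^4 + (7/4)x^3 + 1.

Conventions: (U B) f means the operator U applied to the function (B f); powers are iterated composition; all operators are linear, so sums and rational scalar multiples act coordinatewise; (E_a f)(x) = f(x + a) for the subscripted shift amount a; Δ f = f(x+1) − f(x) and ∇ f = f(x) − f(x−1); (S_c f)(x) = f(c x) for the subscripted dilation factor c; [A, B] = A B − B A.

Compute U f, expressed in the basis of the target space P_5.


the image equals g(x) = -1224x^3 + (9369/4)x^2 + (17595/4)x + 291159/64

E_{3/2} f = -6x^4 - (137/4)x^3 - (585/8)x^2 - (1107/16)x - 751/32
E_{-3/2} f = -6x^4 + (151/4)x^3 - (711/8)x^2 + (1485/16)x - 1129/32
∇ E_{-3/2} f = -24x^3 + (597/4)x^2 - 315x + 3607/16
S_{1/2} f = -(3/8)x^4 + (7/32)x^3 + 1
(E_{3/2} + ∇ E_{-3/2} + S_{1/2}) f = -(51/8)x^4 - (1857/32)x^3 + (609/8)x^2 - (6147/16)x + 6495/32
E_{-3/2} (E_{3/2} + ∇ E_{-3/2} + S_{1/2}) f = -(51/8)x^4 - (633/32)x^3 + (16077/64)x^2 - (117531/128)x + 285213/256
(-2E_{-3/2}) (E_{3/2} + ∇ E_{-3/2} + S_{1/2}) f = (51/4)x^4 + (633/16)x^3 - (16077/32)x^2 + (117531/64)x - 285213/128
(-(-2E_{-3/2})) (E_{3/2} + ∇ E_{-3/2} + S_{1/2}) f = -(51/4)x^4 - (633/16)x^3 + (16077/32)x^2 - (117531/64)x + 285213/128
S_{-2} (-(-2E_{-3/2})) (E_{3/2} + ∇ E_{-3/2} + S_{1/2}) f = -204x^4 + (633/2)x^3 + (16077/8)x^2 + (117531/32)x + 285213/128
∇ S_{-2} (-(-2E_{-3/2})) (E_{3/2} + ∇ E_{-3/2} + S_{1/2}) f = -816x^3 + (4347/2)x^2 + (9015/4)x + 69879/32
∇ (-(-2E_{-3/2})) (E_{3/2} + ∇ E_{-3/2} + S_{1/2}) f = -51x^3 - (675/16)x^2 + (2145/2)x - 151401/64
S_{-2} ∇ (-(-2E_{-3/2})) (E_{3/2} + ∇ E_{-3/2} + S_{1/2}) f = 408x^3 - (675/4)x^2 - 2145x - 151401/64
[∇, S_{-2}] (-(-2E_{-3/2})) (E_{3/2} + ∇ E_{-3/2} + S_{1/2}) f = -1224x^3 + (9369/4)x^2 + (17595/4)x + 291159/64


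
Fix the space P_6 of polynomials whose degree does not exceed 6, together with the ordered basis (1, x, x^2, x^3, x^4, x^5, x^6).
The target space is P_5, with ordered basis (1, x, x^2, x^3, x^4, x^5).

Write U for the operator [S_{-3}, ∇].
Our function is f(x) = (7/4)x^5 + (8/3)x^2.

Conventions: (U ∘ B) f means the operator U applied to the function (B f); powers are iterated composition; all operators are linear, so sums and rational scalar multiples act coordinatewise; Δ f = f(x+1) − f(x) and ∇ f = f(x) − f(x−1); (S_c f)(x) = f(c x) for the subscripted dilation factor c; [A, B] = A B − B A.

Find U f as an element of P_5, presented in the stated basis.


∇ f = (35/4)x^4 - (35/2)x^3 + (35/2)x^2 - (41/12)x - 11/12
S_{-3} ∇ f = (2835/4)x^4 + (945/2)x^3 + (315/2)x^2 + (41/4)x - 11/12
S_{-3} f = -(1701/4)x^5 + 24x^2
∇ S_{-3} f = -(8505/4)x^4 + (8505/2)x^3 - (8505/2)x^2 + (8697/4)x - 1797/4
[S_{-3}, ∇] f = 2835x^4 - 3780x^3 + 4410x^2 - 2164x + 1345/3

the image equals g(x) = 2835x^4 - 3780x^3 + 4410x^2 - 2164x + 1345/3


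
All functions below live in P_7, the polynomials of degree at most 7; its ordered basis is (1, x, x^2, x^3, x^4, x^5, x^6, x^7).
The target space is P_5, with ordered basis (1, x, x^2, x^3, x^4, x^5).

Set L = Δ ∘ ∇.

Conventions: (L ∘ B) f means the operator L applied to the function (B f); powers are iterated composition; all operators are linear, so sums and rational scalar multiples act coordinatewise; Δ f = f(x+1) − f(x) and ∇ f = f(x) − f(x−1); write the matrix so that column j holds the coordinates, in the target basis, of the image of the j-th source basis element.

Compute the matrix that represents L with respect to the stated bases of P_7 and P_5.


image of 1: 0
image of x: 0
image of x^2: 2
image of x^3: 6x
image of x^4: 12x^2 + 2
image of x^5: 20x^3 + 10x
image of x^6: 30x^4 + 30x^2 + 2
image of x^7: 42x^5 + 70x^3 + 14x
each image's coordinates form column j of the matrix

the matrix is [[0, 0, 2, 0, 2, 0, 2, 0]; [0, 0, 0, 6, 0, 10, 0, 14]; [0, 0, 0, 0, 12, 0, 30, 0]; [0, 0, 0, 0, 0, 20, 0, 70]; [0, 0, 0, 0, 0, 0, 30, 0]; [0, 0, 0, 0, 0, 0, 0, 42]] (rows listed top to bottom)


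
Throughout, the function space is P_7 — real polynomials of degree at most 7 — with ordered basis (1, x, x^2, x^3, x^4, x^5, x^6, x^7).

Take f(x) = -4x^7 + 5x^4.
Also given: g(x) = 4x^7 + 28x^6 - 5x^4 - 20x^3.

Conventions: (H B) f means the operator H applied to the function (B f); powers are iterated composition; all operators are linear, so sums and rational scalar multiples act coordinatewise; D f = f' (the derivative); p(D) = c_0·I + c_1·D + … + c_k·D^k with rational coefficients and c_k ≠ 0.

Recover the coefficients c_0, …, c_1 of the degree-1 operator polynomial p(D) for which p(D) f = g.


D^0 f = -4x^7 + 5x^4
D^1 f = -28x^6 + 20x^3
matching coefficients of g against c_0 f + c_1 Df + … from the top degree down determines the c_i
solution: c_0 = -1, c_1 = -1

p(D) = -I − D, i.e. c_0 = -1, c_1 = -1


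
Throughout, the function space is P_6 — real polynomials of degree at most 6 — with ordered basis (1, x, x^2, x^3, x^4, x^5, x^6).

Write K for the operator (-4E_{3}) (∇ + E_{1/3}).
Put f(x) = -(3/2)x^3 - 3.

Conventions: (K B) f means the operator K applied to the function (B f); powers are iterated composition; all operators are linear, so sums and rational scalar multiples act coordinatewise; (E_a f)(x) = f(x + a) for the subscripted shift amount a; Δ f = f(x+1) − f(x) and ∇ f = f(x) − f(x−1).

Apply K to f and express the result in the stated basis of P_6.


the image equals g(x) = 6x^3 + 78x^2 + 290x + 3134/9

∇ f = -(9/2)x^2 + (9/2)x - 3/2
E_{1/3} f = -(3/2)x^3 - (3/2)x^2 - (1/2)x - 55/18
(∇ + E_{1/3}) f = -(3/2)x^3 - 6x^2 + 4x - 41/9
E_{3} (∇ + E_{1/3}) f = -(3/2)x^3 - (39/2)x^2 - (145/2)x - 1567/18
(-4E_{3}) (∇ + E_{1/3}) f = 6x^3 + 78x^2 + 290x + 3134/9


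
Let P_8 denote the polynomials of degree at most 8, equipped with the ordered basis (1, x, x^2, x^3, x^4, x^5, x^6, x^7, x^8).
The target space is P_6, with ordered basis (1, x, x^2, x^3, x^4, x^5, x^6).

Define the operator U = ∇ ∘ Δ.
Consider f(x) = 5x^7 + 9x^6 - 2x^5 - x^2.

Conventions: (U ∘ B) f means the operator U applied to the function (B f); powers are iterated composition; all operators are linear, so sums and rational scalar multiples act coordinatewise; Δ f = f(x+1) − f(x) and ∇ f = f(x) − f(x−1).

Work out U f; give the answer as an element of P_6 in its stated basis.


Δ f = 35x^6 + 159x^5 + 300x^4 + 335x^3 + 220x^2 + 77x + 11
∇ Δ f = 210x^5 + 270x^4 + 310x^3 + 270x^2 + 50x + 16

g(x) = 210x^5 + 270x^4 + 310x^3 + 270x^2 + 50x + 16


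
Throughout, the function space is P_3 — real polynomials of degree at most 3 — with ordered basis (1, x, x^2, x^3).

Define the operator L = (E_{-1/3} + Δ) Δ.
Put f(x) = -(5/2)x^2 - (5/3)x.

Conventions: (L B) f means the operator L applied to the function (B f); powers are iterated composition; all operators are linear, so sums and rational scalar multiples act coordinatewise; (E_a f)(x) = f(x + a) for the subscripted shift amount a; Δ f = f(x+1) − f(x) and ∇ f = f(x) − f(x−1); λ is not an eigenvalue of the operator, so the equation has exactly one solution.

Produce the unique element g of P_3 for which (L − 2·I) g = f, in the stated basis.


write g with unknown coordinates in the stated basis and equate coefficients in (L − 2·I) g = f
solving from the highest basis element down gives g = (5/4)x^2 + (25/12)x + 5/2
check: L g = (5/2)x + 5
so L g − 2·g = -(5/2)x^2 - (5/3)x = f ✓

g(x) = (5/4)x^2 + (25/12)x + 5/2


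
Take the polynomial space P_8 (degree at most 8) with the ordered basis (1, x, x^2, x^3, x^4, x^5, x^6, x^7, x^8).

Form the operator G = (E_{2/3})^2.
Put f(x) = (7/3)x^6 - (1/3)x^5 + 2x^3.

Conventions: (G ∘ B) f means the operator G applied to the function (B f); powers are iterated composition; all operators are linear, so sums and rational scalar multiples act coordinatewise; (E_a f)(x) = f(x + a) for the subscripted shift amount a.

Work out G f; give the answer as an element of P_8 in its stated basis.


the result is g(x) = (7/3)x^6 + (55/3)x^5 + 60x^4 + (8642/81)x^3 + (8968/81)x^2 + (5216/81)x + 35968/2187

E_{2/3} f = (7/3)x^6 + 9x^5 + (130/9)x^4 + (1162/81)x^3 + (268/27)x^2 + (1016/243)x + 1648/2187
E_{2/3} E_{2/3} f = (7/3)x^6 + (55/3)x^5 + 60x^4 + (8642/81)x^3 + (8968/81)x^2 + (5216/81)x + 35968/2187


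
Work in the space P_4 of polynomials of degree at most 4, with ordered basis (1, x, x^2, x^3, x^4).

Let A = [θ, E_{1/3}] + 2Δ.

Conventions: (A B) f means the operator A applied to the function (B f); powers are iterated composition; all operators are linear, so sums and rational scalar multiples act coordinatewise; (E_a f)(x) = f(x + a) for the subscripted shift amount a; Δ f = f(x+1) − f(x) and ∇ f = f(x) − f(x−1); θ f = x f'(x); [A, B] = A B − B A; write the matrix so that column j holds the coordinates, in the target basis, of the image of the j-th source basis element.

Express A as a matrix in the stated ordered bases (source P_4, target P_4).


image of 1: 0
image of x: 5/3
image of x^2: (10/3)x + 16/9
image of x^3: 5x^2 + (16/3)x + 17/9
image of x^4: (20/3)x^3 + (32/3)x^2 + (68/9)x + 158/81
each image's coordinates form column j of the matrix

the matrix is [[0, 5/3, 16/9, 17/9, 158/81]; [0, 0, 10/3, 16/3, 68/9]; [0, 0, 0, 5, 32/3]; [0, 0, 0, 0, 20/3]; [0, 0, 0, 0, 0]] (rows listed top to bottom)


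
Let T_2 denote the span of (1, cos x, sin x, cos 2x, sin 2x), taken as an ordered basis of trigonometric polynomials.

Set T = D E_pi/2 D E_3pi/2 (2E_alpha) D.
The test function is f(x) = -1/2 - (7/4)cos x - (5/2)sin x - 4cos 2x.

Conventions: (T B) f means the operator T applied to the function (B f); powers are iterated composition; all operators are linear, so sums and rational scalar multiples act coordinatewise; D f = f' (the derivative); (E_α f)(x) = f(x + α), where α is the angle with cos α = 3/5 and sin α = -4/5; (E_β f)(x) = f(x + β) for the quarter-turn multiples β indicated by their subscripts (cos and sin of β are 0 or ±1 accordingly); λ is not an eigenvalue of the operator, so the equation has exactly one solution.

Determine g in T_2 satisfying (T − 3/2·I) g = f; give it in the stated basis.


the result is g(x) = 1/3 + (97/442)cos x + (197/221)sin x + (6744/30433)cos 2x - (1792/30433)sin 2x

write g with unknown coordinates in the stated basis and equate coefficients in (T − 3/2·I) g = f
solving from the highest basis element down gives g = 1/3 + (97/442)cos x + (197/221)sin x + (6744/30433)cos 2x - (1792/30433)sin 2x
check: T g = -(314/221)cos x - (257/221)sin x - (111616/30433)cos 2x - (2688/30433)sin 2x
so T g − 3/2·g = -1/2 - (7/4)cos x - (5/2)sin x - 4cos 2x = f ✓


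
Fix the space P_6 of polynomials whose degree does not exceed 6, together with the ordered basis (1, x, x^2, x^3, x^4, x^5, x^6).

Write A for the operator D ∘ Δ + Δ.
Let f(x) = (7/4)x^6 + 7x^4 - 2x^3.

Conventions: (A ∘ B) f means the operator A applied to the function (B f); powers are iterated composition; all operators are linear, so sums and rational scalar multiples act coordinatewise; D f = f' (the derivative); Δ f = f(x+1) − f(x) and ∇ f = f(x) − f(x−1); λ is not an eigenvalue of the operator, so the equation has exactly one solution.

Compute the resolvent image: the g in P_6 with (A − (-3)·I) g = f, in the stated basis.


write g with unknown coordinates in the stated basis and equate coefficients in (A − (-3)·I) g = f
solving from the highest basis element down gives g = (7/12)x^6 - (7/6)x^5 - (161/36)x^4 + (38/27)x^3 + (2851/108)x^2 + (385/81)x - 20833/972
check: A g = (7/2)x^5 + (245/12)x^4 - (56/9)x^3 - (2851/36)x^2 - (385/27)x + 20833/324
so A g − (-3)·g = (7/4)x^6 + 7x^4 - 2x^3 = f ✓

the image equals g(x) = (7/12)x^6 - (7/6)x^5 - (161/36)x^4 + (38/27)x^3 + (2851/108)x^2 + (385/81)x - 20833/972


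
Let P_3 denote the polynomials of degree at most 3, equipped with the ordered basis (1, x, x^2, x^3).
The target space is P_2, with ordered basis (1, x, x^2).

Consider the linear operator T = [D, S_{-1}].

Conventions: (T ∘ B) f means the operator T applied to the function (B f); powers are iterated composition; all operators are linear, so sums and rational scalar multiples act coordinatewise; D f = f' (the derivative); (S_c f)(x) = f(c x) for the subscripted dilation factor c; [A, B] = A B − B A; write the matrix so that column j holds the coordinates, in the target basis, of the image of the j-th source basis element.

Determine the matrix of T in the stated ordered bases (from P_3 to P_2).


image of 1: 0
image of x: -2
image of x^2: 4x
image of x^3: -6x^2
each image's coordinates form column j of the matrix

the matrix is [[0, -2, 0, 0]; [0, 0, 4, 0]; [0, 0, 0, -6]] (rows listed top to bottom)


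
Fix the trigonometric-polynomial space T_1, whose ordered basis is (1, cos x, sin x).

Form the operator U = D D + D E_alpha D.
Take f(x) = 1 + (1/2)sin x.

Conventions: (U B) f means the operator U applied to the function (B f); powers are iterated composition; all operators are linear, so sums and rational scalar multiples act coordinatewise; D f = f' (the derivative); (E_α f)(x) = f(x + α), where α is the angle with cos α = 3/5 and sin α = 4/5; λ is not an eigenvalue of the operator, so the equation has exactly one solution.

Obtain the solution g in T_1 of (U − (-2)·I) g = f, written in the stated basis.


g(x) = 1/2 + (1/2)cos x + (1/4)sin x

write g with unknown coordinates in the stated basis and equate coefficients in (U − (-2)·I) g = f
solving from the highest basis element down gives g = 1/2 + (1/2)cos x + (1/4)sin x
check: U g = -cos x
so U g − (-2)·g = 1 + (1/2)sin x = f ✓


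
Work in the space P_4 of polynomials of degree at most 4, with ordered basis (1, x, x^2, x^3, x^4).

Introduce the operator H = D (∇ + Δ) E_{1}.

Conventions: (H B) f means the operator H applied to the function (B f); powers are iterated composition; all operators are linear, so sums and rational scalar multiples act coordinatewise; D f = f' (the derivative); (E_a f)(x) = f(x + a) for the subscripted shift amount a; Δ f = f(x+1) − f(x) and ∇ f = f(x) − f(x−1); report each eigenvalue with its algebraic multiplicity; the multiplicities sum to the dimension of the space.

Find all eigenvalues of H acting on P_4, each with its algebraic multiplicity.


λ = 0 (multiplicity 5)

image of 1: 0
image of x: 0
image of x^2: 4
image of x^3: 12x + 12
image of x^4: 24x^2 + 48x + 32
the matrix is upper triangular; its diagonal is (0, 0, 0, 0, 0)
for a triangular matrix the eigenvalues are the diagonal entries, with algebraic multiplicity their repetition count


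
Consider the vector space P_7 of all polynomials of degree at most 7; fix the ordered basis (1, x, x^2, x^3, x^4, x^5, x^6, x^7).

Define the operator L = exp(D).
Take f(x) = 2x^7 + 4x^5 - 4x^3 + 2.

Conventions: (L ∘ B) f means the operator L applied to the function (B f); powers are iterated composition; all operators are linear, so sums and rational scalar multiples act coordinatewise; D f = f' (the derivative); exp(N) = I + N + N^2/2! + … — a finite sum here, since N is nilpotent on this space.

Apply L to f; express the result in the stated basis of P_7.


the image equals g(x) = 2x^7 + 14x^6 + 46x^5 + 90x^4 + 106x^3 + 70x^2 + 22x + 4

order-1 term: 14x^6 + 20x^4 - 12x^2
order-2 term: 42x^5 + 40x^3 - 12x
order-3 term: 70x^4 + 40x^2 - 4
order-4 term: 70x^3 + 20x
order-5 term: 42x^2 + 4
order-6 term: 14x
order-7 term: 2
the series for exp(D) f terminates at order 7
exp(D) f = 2x^7 + 14x^6 + 46x^5 + 90x^4 + 106x^3 + 70x^2 + 22x + 4


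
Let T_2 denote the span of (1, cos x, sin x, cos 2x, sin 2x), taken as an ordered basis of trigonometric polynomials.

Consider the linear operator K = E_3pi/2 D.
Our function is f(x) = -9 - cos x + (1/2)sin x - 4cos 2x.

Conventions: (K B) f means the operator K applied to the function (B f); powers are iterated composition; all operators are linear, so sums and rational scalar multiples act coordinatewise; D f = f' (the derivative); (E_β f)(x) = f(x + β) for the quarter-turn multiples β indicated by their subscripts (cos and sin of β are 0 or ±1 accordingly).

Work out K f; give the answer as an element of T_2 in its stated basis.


g(x) = -cos x + (1/2)sin x - 8sin 2x

D f = (1/2)cos x + sin x + 8sin 2x
E_3pi/2 D f = -cos x + (1/2)sin x - 8sin 2x


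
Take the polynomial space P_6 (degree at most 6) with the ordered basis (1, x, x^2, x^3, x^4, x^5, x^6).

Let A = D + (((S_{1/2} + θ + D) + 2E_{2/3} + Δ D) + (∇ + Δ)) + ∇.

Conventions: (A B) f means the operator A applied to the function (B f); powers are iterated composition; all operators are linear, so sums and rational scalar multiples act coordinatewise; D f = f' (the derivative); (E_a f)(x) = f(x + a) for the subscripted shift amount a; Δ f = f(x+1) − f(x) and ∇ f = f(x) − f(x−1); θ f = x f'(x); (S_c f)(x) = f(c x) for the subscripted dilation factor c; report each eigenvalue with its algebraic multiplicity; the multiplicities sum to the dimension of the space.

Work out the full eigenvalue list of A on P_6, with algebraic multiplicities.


image of 1: 3
image of x: (7/2)x + 19/3
image of x^2: (17/4)x^2 + (38/3)x + 17/9
image of x^3: (41/8)x^3 + 19x^2 + (17/3)x + 178/27
image of x^4: (97/16)x^4 + (76/3)x^3 + (34/3)x^2 + (712/27)x + 275/81
image of x^5: (225/32)x^5 + (95/3)x^4 + (170/9)x^3 + (1780/27)x^2 + (1375/81)x + 2008/243
image of x^6: (513/64)x^6 + 38x^5 + (85/3)x^4 + (3560/27)x^3 + (1375/27)x^2 + (4016/81)x + 3773/729
the matrix is upper triangular; its diagonal is (3, 7/2, 17/4, 41/8, 97/16, 225/32, 513/64)
for a triangular matrix the eigenvalues are the diagonal entries, with algebraic multiplicity their repetition count

λ = 3 (multiplicity 1), λ = 7/2 (multiplicity 1), λ = 17/4 (multiplicity 1), λ = 41/8 (multiplicity 1), λ = 97/16 (multiplicity 1), λ = 225/32 (multiplicity 1), λ = 513/64 (multiplicity 1)


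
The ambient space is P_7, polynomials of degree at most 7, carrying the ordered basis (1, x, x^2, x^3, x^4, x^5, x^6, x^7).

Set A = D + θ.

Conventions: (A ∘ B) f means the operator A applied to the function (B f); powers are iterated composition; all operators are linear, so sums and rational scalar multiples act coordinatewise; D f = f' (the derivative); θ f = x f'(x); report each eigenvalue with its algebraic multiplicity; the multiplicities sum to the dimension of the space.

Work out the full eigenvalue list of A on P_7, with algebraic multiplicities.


λ = 0 (multiplicity 1), λ = 1 (multiplicity 1), λ = 2 (multiplicity 1), λ = 3 (multiplicity 1), λ = 4 (multiplicity 1), λ = 5 (multiplicity 1), λ = 6 (multiplicity 1), λ = 7 (multiplicity 1)

image of 1: 0
image of x: x + 1
image of x^2: 2x^2 + 2x
image of x^3: 3x^3 + 3x^2
image of x^4: 4x^4 + 4x^3
image of x^5: 5x^5 + 5x^4
image of x^6: 6x^6 + 6x^5
image of x^7: 7x^7 + 7x^6
the matrix is upper triangular; its diagonal is (0, 1, 2, 3, 4, 5, 6, 7)
for a triangular matrix the eigenvalues are the diagonal entries, with algebraic multiplicity their repetition count


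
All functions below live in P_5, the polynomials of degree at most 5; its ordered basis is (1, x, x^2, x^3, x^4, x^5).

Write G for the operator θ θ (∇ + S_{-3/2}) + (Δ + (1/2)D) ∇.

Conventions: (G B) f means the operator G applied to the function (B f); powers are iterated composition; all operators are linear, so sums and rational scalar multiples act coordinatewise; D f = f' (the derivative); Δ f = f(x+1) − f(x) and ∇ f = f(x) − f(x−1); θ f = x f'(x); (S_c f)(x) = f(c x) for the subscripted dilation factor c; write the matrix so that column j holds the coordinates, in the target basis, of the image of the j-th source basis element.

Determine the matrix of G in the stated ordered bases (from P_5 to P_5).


the matrix is [[0, 0, 3, -3/2, 4, -5/2]; [0, -3/2, 2, 6, -2, 15]; [0, 0, 9, 12, -6, 25]; [0, 0, 0, -243/8, 36, -60]; [0, 0, 0, 0, 81, 80]; [0, 0, 0, 0, 0, -6075/32]] (rows listed top to bottom)

image of 1: 0
image of x: -(3/2)x
image of x^2: 9x^2 + 2x + 3
image of x^3: -(243/8)x^3 + 12x^2 + 6x - 3/2
image of x^4: 81x^4 + 36x^3 - 6x^2 - 2x + 4
image of x^5: -(6075/32)x^5 + 80x^4 - 60x^3 + 25x^2 + 15x - 5/2
each image's coordinates form column j of the matrix


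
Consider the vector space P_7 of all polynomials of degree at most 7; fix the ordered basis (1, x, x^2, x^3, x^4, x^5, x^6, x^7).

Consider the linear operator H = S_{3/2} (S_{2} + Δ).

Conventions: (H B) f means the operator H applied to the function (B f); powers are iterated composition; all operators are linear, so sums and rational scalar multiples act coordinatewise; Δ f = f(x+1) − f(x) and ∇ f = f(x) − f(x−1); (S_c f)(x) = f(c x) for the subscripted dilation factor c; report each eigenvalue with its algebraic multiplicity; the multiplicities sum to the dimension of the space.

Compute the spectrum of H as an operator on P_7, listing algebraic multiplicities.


λ = 1 (multiplicity 1), λ = 3 (multiplicity 1), λ = 9 (multiplicity 1), λ = 27 (multiplicity 1), λ = 81 (multiplicity 1), λ = 243 (multiplicity 1), λ = 729 (multiplicity 1), λ = 2187 (multiplicity 1)

image of 1: 1
image of x: 3x + 1
image of x^2: 9x^2 + 3x + 1
image of x^3: 27x^3 + (27/4)x^2 + (9/2)x + 1
image of x^4: 81x^4 + (27/2)x^3 + (27/2)x^2 + 6x + 1
image of x^5: 243x^5 + (405/16)x^4 + (135/4)x^3 + (45/2)x^2 + (15/2)x + 1
image of x^6: 729x^6 + (729/16)x^5 + (1215/16)x^4 + (135/2)x^3 + (135/4)x^2 + 9x + 1
image of x^7: 2187x^7 + (5103/64)x^6 + (5103/32)x^5 + (2835/16)x^4 + (945/8)x^3 + (189/4)x^2 + (21/2)x + 1
the matrix is upper triangular; its diagonal is (1, 3, 9, 27, 81, 243, 729, 2187)
for a triangular matrix the eigenvalues are the diagonal entries, with algebraic multiplicity their repetition count


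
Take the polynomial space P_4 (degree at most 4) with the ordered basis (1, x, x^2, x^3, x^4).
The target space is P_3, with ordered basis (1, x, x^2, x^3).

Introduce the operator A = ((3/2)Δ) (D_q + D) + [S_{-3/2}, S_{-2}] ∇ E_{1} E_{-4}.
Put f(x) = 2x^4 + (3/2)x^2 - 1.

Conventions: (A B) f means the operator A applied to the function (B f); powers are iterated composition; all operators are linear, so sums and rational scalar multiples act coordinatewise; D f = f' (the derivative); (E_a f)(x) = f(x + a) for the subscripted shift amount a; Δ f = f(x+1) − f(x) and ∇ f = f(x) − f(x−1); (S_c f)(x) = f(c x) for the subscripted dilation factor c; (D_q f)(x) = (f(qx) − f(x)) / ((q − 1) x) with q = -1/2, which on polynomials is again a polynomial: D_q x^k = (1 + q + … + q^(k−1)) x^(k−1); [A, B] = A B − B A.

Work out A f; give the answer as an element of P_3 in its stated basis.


the image equals g(x) = (333/8)x^2 + (333/8)x + 39/2

D_q f = (5/4)x^3 + (3/4)x
D f = 8x^3 + 3x
(D_q + D) f = (37/4)x^3 + (15/4)x
Δ (D_q + D) f = (111/4)x^2 + (111/4)x + 13
((3/2)Δ) (D_q + D) f = (333/8)x^2 + (333/8)x + 39/2
E_{-4} f = 2x^4 - 32x^3 + (387/2)x^2 - 524x + 535
E_{1} E_{-4} f = 2x^4 - 24x^3 + (219/2)x^2 - 225x + 349/2
∇ E_{1} E_{-4} f = 8x^3 - 84x^2 + 299x - 721/2
S_{-2} (∇ E_{1} E_{-4}) f = -64x^3 - 336x^2 - 598x - 721/2
S_{-3/2} S_{-2} (∇ E_{1} E_{-4}) f = 216x^3 - 756x^2 + 897x - 721/2
S_{-3/2} (∇ E_{1} E_{-4}) f = -27x^3 - 189x^2 - (897/2)x - 721/2
S_{-2} S_{-3/2} (∇ E_{1} E_{-4}) f = 216x^3 - 756x^2 + 897x - 721/2
[S_{-3/2}, S_{-2}] (∇ E_{1} E_{-4}) f = 0
(((3/2)Δ) (D_q + D) + [S_{-3/2}, S_{-2}] ∇ E_{1} E_{-4}) f = (333/8)x^2 + (333/8)x + 39/2


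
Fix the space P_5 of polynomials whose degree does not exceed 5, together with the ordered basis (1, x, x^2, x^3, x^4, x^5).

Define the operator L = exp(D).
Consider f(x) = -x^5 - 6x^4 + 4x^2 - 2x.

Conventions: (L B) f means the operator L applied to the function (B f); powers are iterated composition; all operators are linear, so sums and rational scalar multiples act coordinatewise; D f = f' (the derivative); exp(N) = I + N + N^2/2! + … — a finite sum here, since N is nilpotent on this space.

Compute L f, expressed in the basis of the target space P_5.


order-1 term: -5x^4 - 24x^3 + 8x - 2
order-2 term: -10x^3 - 36x^2 + 4
order-3 term: -10x^2 - 24x
order-4 term: -5x - 6
order-5 term: -1
the series for exp(D) f terminates at order 5
exp(D) f = -x^5 - 11x^4 - 34x^3 - 42x^2 - 23x - 5

g(x) = -x^5 - 11x^4 - 34x^3 - 42x^2 - 23x - 5


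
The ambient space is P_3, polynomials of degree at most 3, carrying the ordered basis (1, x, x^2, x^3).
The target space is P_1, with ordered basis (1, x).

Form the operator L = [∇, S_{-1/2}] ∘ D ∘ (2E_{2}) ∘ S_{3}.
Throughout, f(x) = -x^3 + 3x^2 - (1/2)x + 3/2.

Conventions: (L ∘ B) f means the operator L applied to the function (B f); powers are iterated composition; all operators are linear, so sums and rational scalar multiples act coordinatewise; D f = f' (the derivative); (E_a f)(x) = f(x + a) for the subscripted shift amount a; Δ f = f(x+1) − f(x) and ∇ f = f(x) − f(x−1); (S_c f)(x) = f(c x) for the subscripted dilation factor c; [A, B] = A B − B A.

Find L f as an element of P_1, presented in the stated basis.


S_{3} f = -27x^3 + 27x^2 - (3/2)x + 3/2
E_{2} S_{3} f = -27x^3 - 135x^2 - (435/2)x - 219/2
(2E_{2}) S_{3} f = -54x^3 - 270x^2 - 435x - 219
D (2E_{2}) S_{3} f = -162x^2 - 540x - 435
S_{-1/2} (D ∘ (2E_{2})) S_{3} f = -(81/2)x^2 + 270x - 435
∇ S_{-1/2} (D ∘ (2E_{2})) S_{3} f = -81x + 621/2
∇ (D ∘ (2E_{2})) S_{3} f = -324x - 378
S_{-1/2} ∇ (D ∘ (2E_{2})) S_{3} f = 162x - 378
[∇, S_{-1/2}] (D ∘ (2E_{2})) S_{3} f = -243x + 1377/2

the result is g(x) = -243x + 1377/2


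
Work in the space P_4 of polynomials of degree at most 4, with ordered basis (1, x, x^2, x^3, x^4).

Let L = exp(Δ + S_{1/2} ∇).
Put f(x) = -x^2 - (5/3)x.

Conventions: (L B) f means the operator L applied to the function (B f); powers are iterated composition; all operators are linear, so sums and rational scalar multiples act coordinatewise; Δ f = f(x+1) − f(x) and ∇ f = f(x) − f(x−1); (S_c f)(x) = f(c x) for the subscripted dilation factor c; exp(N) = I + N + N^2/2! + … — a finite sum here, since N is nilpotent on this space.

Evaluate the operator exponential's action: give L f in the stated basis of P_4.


order-1 term: -3x - 10/3
order-2 term: -3
the series for exp(Δ + S_{1/2} ∇) f terminates at order 2
exp(Δ + S_{1/2} ∇) f = -x^2 - (14/3)x - 19/3

g(x) = -x^2 - (14/3)x - 19/3


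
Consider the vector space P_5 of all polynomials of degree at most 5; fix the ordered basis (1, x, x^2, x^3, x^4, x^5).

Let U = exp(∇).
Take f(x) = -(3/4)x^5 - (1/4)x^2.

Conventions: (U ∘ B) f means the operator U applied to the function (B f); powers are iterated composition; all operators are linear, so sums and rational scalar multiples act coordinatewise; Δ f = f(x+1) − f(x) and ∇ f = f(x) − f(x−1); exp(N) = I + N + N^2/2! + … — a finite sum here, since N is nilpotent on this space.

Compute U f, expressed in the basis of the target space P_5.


the result is g(x) = -(3/4)x^5 - (15/4)x^4 + (29/4)x^2 - (17/4)x - 3/2

order-1 term: -(15/4)x^4 + (15/2)x^3 - (15/2)x^2 + (13/4)x - 1/2
order-2 term: -(15/2)x^3 + (45/2)x^2 - (105/4)x + 11
order-3 term: -(15/2)x^2 + (45/2)x - 75/4
order-4 term: -(15/4)x + 15/2
order-5 term: -3/4
the series for exp(∇) f terminates at order 5
exp(∇) f = -(3/4)x^5 - (15/4)x^4 + (29/4)x^2 - (17/4)x - 3/2


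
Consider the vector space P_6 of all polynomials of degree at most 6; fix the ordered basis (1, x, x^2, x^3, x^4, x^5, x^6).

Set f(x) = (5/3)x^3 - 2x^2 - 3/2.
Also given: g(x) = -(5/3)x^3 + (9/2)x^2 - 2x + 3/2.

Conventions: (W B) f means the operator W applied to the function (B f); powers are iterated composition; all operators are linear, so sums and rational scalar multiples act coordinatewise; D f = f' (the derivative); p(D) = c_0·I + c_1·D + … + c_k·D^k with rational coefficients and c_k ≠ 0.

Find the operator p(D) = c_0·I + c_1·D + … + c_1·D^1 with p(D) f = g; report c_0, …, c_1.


D^0 f = (5/3)x^3 - 2x^2 - 3/2
D^1 f = 5x^2 - 4x
matching coefficients of g against c_0 f + c_1 Df + … from the top degree down determines the c_i
solution: c_0 = -1, c_1 = 1/2

p(D) = -I + (1/2)·D, i.e. c_0 = -1, c_1 = 1/2


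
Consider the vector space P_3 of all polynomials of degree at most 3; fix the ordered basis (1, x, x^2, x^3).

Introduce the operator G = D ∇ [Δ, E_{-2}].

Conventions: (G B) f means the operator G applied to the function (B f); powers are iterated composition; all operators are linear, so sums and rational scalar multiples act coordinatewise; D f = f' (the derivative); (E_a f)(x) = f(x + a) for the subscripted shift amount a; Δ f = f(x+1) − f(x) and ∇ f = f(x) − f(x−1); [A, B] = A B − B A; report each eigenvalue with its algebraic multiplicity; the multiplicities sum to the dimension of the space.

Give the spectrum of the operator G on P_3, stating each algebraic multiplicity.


image of 1: 0
image of x: 0
image of x^2: 0
image of x^3: 0
the matrix is upper triangular; its diagonal is (0, 0, 0, 0)
for a triangular matrix the eigenvalues are the diagonal entries, with algebraic multiplicity their repetition count

λ = 0 (multiplicity 4)


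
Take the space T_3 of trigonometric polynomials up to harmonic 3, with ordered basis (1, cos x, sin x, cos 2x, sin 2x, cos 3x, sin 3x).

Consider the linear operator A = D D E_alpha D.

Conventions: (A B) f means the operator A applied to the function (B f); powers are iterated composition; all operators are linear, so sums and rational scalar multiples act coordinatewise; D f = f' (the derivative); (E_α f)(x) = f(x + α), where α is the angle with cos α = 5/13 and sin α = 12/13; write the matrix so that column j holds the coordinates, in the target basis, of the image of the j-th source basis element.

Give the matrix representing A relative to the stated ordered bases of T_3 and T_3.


image of 1: 0
image of cos x: (12/13)cos x + (5/13)sin x
image of sin x: -(5/13)cos x + (12/13)sin x
image of cos 2x: (960/169)cos 2x - (952/169)sin 2x
image of sin 2x: (952/169)cos 2x + (960/169)sin 2x
image of cos 3x: -(22356/2197)cos 3x - (54945/2197)sin 3x
image of sin 3x: (54945/2197)cos 3x - (22356/2197)sin 3x
each image's coordinates form column j of the matrix

the matrix is [[0, 0, 0, 0, 0, 0, 0]; [0, 12/13, -5/13, 0, 0, 0, 0]; [0, 5/13, 12/13, 0, 0, 0, 0]; [0, 0, 0, 960/169, 952/169, 0, 0]; [0, 0, 0, -952/169, 960/169, 0, 0]; [0, 0, 0, 0, 0, -22356/2197, 54945/2197]; [0, 0, 0, 0, 0, -54945/2197, -22356/2197]] (rows listed top to bottom)


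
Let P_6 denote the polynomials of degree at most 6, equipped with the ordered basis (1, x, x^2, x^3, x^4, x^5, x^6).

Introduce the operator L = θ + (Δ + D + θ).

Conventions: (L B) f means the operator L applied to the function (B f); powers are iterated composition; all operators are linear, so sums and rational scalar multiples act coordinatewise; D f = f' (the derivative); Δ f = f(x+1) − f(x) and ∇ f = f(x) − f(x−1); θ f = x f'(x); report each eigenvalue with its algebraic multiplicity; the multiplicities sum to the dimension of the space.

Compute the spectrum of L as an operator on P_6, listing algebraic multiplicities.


image of 1: 0
image of x: 2x + 2
image of x^2: 4x^2 + 4x + 1
image of x^3: 6x^3 + 6x^2 + 3x + 1
image of x^4: 8x^4 + 8x^3 + 6x^2 + 4x + 1
image of x^5: 10x^5 + 10x^4 + 10x^3 + 10x^2 + 5x + 1
image of x^6: 12x^6 + 12x^5 + 15x^4 + 20x^3 + 15x^2 + 6x + 1
the matrix is upper triangular; its diagonal is (0, 2, 4, 6, 8, 10, 12)
for a triangular matrix the eigenvalues are the diagonal entries, with algebraic multiplicity their repetition count

λ = 0 (multiplicity 1), λ = 2 (multiplicity 1), λ = 4 (multiplicity 1), λ = 6 (multiplicity 1), λ = 8 (multiplicity 1), λ = 10 (multiplicity 1), λ = 12 (multiplicity 1)


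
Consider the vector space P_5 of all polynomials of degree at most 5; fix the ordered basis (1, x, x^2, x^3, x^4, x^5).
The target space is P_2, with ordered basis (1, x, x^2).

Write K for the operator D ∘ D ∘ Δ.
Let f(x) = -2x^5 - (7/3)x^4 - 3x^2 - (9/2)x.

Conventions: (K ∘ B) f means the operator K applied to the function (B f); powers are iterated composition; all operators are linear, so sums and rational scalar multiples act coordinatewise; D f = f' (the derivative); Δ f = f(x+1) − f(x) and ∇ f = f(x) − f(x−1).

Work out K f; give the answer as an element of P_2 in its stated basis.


g(x) = -120x^2 - 176x - 68

Δ f = -10x^4 - (88/3)x^3 - 34x^2 - (76/3)x - 71/6
D Δ f = -40x^3 - 88x^2 - 68x - 76/3
D D Δ f = -120x^2 - 176x - 68


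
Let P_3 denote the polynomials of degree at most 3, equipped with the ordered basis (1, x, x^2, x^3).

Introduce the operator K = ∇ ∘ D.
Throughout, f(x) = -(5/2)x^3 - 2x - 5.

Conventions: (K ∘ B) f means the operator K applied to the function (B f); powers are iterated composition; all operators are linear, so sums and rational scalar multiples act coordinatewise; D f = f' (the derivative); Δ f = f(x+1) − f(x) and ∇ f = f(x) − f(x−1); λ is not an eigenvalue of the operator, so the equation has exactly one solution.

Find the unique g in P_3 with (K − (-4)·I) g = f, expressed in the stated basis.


write g with unknown coordinates in the stated basis and equate coefficients in (K − (-4)·I) g = f
solving from the highest basis element down gives g = -(5/8)x^3 + (7/16)x - 55/32
check: K g = -(15/4)x + 15/8
so K g − (-4)·g = -(5/2)x^3 - 2x - 5 = f ✓

the result is g(x) = -(5/8)x^3 + (7/16)x - 55/32


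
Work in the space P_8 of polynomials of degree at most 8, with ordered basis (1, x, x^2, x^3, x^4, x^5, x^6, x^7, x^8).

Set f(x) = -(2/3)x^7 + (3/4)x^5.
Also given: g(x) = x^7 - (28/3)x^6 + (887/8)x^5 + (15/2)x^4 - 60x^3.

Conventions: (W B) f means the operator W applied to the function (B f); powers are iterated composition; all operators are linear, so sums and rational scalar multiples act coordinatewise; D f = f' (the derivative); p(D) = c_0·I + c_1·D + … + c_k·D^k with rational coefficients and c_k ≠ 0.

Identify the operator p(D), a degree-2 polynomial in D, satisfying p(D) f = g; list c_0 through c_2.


D^0 f = -(2/3)x^7 + (3/4)x^5
D^1 f = -(14/3)x^6 + (15/4)x^4
D^2 f = -28x^5 + 15x^3
matching coefficients of g against c_0 f + c_1 Df + … from the top degree down determines the c_i
solution: c_0 = -3/2, c_1 = 2, c_2 = -4

c_0 = -3/2, c_1 = 2, c_2 = -4


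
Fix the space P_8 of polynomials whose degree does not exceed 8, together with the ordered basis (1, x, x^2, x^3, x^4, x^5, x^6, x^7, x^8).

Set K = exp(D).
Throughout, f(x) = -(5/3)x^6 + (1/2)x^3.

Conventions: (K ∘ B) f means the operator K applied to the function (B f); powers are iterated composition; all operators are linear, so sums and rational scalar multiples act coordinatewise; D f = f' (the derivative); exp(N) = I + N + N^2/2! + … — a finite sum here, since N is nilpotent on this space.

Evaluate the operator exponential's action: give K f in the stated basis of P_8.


g(x) = -(5/3)x^6 - 10x^5 - 25x^4 - (197/6)x^3 - (47/2)x^2 - (17/2)x - 7/6

order-1 term: -10x^5 + (3/2)x^2
order-2 term: -25x^4 + (3/2)x
order-3 term: -(100/3)x^3 + 1/2
order-4 term: -25x^2
order-5 term: -10x
order-6 term: -5/3
the series for exp(D) f terminates at order 6
exp(D) f = -(5/3)x^6 - 10x^5 - 25x^4 - (197/6)x^3 - (47/2)x^2 - (17/2)x - 7/6
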